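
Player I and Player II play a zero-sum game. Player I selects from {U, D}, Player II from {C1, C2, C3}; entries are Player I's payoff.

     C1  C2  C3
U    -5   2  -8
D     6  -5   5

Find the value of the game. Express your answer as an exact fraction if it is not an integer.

Row minima: U → -8, D → -5; maximin = -5.
Column maxima: C1 → 6, C2 → 2, C3 → 5; minimax = 2.
-5 ≠ 2, so there is no saddle point; optimal play is mixed.
C1 is strictly dominated by C3 (it gives Player I strictly more in every row), so Player II never plays it.
On the remaining 2×2 (U, D vs C2, C3):
Let Player I play U with probability p. Expected payoff against C2: 2p + (-5)(1−p) = 7p − 5; against C3: (-8)p + 5(1−p) = −13p + 5.
Setting these equal: 7p − 5 = −13p + 5 ⇒ 20p = 10 ⇒ p = 1/2, and the value is (7)·(1/2) − 5 = -3/2.
For Player II: with q = P(C2), equating U's and D's payoffs gives 10q − 8 = −10q + 5 ⇒ q = 13/20.

-3/2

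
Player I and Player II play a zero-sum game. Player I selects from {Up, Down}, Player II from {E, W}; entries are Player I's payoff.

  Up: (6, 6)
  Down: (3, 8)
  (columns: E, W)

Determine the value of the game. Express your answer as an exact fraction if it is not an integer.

6

Row minima: Up → 6, Down → 3; maximin = 6.
Column maxima: E → 6, W → 8; minimax = 6.
Since maximin = minimax = 6, there is a saddle point and the value is 6.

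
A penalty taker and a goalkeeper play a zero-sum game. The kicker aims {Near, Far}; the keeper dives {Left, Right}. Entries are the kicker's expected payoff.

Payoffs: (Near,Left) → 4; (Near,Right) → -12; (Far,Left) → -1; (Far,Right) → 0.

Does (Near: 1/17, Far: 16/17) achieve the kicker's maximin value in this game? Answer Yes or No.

Against Left this mix gives (1/17)·4 + (16/17)·(-1) = -12/17.
Against Right this mix gives (1/17)·(-12) + (16/17)·0 = -12/17.
All of the keeper's active replies (Left, Right) yield -12/17, and no column does worse for the kicker. The mix makes the keeper indifferent and guarantees -12/17, so it is optimal.

Yes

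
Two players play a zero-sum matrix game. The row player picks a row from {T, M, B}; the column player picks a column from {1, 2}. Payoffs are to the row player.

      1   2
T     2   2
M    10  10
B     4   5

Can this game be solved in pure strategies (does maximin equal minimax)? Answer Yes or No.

Row minima: T → 2, M → 10, B → 4; maximin = 10.
Column maxima: 1 → 10, 2 → 10; minimax = 10.
maximin = minimax = 10, so a saddle point exists.

Yes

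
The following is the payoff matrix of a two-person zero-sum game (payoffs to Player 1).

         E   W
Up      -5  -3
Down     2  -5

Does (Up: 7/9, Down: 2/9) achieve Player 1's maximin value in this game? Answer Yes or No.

Yes

Against E this mix gives (7/9)·(-5) + (2/9)·2 = -31/9.
Against W this mix gives (7/9)·(-3) + (2/9)·(-5) = -31/9.
All of Player 2's active replies (E, W) yield -31/9, and no column does worse for Player 1. The mix makes Player 2 indifferent and guarantees -31/9, so it is optimal.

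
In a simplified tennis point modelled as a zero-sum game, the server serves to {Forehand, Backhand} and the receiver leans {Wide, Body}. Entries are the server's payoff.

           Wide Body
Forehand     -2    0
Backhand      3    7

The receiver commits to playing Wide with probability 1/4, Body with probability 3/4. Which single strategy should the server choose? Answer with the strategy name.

Backhand

Expected payoff of Forehand: (1/4)·(-2) + (3/4)·0 = -1/2.
Expected payoff of Backhand: (1/4)·3 + (3/4)·7 = 6.
The largest is 6, so the server's best response is Backhand.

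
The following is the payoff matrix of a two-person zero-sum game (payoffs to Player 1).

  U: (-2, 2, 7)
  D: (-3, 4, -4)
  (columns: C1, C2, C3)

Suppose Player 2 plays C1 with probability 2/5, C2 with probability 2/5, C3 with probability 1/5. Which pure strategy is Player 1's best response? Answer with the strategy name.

Expected payoff of U: (2/5)·(-2) + (2/5)·2 + (1/5)·7 = 7/5.
Expected payoff of D: (2/5)·(-3) + (2/5)·4 + (1/5)·(-4) = -2/5.
The largest is 7/5, so Player 1's best response is U.

U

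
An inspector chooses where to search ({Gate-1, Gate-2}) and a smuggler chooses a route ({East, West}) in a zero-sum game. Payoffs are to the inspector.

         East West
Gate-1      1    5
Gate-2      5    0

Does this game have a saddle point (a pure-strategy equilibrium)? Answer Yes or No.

No

Row minima: Gate-1 → 1, Gate-2 → 0; maximin = 1.
Column maxima: East → 5, West → 5; minimax = 5.
1 ≠ 5, so no pure-strategy equilibrium exists.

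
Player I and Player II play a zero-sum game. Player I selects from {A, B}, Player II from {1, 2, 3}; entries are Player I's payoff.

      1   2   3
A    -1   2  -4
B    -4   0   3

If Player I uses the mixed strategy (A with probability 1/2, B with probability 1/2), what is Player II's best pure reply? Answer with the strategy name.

1

If Player II plays 1, Player I's expected payoff is (1/2)·(-1) + (1/2)·(-4) = -5/2.
If Player II plays 2, Player I's expected payoff is (1/2)·2 + (1/2)·0 = 1.
If Player II plays 3, Player I's expected payoff is (1/2)·(-4) + (1/2)·3 = -1/2.
Player II minimizes Player I's payoff; the smallest is -5/2, so the best response is 1.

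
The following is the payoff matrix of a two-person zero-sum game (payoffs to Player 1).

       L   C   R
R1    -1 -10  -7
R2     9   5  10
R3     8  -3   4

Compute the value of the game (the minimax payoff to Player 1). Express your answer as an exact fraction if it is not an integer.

5

Row minima: R1 → -10, R2 → 5, R3 → -3; maximin = 5.
Column maxima: L → 9, C → 5, R → 10; minimax = 5.
Since maximin = minimax = 5, there is a saddle point and the value is 5.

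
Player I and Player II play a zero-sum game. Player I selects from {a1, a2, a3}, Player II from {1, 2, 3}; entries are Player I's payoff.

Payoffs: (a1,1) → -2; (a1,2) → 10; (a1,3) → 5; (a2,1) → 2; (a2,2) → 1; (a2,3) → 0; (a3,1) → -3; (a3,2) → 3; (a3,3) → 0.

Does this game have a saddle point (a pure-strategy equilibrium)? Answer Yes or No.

No

Row minima: a1 → -2, a2 → 0, a3 → -3; maximin = 0.
Column maxima: 1 → 2, 2 → 10, 3 → 5; minimax = 2.
0 ≠ 2, so no pure-strategy equilibrium exists.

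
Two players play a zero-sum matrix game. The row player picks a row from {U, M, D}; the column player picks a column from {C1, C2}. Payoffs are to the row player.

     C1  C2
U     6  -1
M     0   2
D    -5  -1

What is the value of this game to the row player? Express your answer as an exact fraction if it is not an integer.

4/3

Row minima: U → -1, M → 0, D → -5; maximin = 0.
Column maxima: C1 → 6, C2 → 2; minimax = 2.
0 ≠ 2, so there is no saddle point; optimal play is mixed.
D is strictly dominated by M, so the row player never plays it.
On the remaining 2×2 (U, M vs C1, C2):
Let the row player play U with probability p. Expected payoff against C1: 6p + 0(1−p) = 6p; against C2: (-1)p + 2(1−p) = −3p + 2.
Setting these equal: 6p = −3p + 2 ⇒ 9p = 2 ⇒ p = 2/9, and the value is (6)·(2/9) = 4/3.
For the column player: with q = P(C1), equating U's and M's payoffs gives 7q − 1 = −2q + 2 ⇒ q = 1/3.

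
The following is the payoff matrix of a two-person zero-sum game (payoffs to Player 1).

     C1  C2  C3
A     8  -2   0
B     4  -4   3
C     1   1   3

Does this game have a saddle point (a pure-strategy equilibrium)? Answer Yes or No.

Row minima: A → -2, B → -4, C → 1; maximin = 1.
Column maxima: C1 → 8, C2 → 1, C3 → 3; minimax = 1.
maximin = minimax = 1, so a saddle point exists.

Yes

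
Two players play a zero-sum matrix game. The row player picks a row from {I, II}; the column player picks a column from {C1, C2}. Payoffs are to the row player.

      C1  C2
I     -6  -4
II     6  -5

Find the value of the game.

Row minima: I → -6, II → -5; maximin = -5.
Column maxima: C1 → 6, C2 → -4; minimax = -4.
-5 ≠ -4, so there is no saddle point; optimal play is mixed.
Let the row player play I with probability p. Expected payoff against C1: (-6)p + 6(1−p) = −12p + 6; against C2: (-4)p + (-5)(1−p) = p − 5.
Setting these equal: −12p + 6 = p − 5 ⇒ −13p = -11 ⇒ p = 11/13, and the value is (-12)·(11/13) + 6 = -54/13.
For the column player: with q = P(C1), equating I's and II's payoffs gives −2q − 4 = 11q − 5 ⇒ q = 1/13.

-54/13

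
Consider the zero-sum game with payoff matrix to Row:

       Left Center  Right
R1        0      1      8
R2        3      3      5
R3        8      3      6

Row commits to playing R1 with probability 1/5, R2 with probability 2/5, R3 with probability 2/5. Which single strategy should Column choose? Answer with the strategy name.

Center

If Column plays Left, Row's expected payoff is (1/5)·0 + (2/5)·3 + (2/5)·8 = 22/5.
If Column plays Center, Row's expected payoff is (1/5)·1 + (2/5)·3 + (2/5)·3 = 13/5.
If Column plays Right, Row's expected payoff is (1/5)·8 + (2/5)·5 + (2/5)·6 = 6.
Column minimizes Row's payoff; the smallest is 13/5, so the best response is Center.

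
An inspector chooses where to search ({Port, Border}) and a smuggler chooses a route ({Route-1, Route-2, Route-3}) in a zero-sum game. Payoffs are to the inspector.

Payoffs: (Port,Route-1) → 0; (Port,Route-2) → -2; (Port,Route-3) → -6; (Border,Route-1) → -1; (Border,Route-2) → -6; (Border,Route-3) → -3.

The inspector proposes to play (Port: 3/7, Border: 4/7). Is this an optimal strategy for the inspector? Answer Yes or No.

Against Route-1 this mix gives (3/7)·0 + (4/7)·(-1) = -4/7.
Against Route-2 this mix gives (3/7)·(-2) + (4/7)·(-6) = -30/7.
Against Route-3 this mix gives (3/7)·(-6) + (4/7)·(-3) = -30/7.
All of the smuggler's active replies (Route-2, Route-3) yield -30/7, and no column does worse for the inspector. The mix makes the smuggler indifferent and guarantees -30/7, so it is optimal.

Yes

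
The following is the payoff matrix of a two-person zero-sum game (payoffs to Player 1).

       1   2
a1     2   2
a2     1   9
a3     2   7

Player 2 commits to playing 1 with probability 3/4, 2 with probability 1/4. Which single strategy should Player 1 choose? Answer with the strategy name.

Expected payoff of a1: (3/4)·2 + (1/4)·2 = 2.
Expected payoff of a2: (3/4)·1 + (1/4)·9 = 3.
Expected payoff of a3: (3/4)·2 + (1/4)·7 = 13/4.
The largest is 13/4, so Player 1's best response is a3.

a3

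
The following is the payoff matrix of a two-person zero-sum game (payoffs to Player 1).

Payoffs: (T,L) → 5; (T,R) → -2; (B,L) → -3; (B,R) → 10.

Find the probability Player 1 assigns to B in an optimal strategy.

7/20

Row minima: T → -2, B → -3; maximin = -2.
Column maxima: L → 5, R → 10; minimax = 5.
-2 ≠ 5, so there is no saddle point; optimal play is mixed.
Let Player 1 play T with probability p. Expected payoff against L: 5p + (-3)(1−p) = 8p − 3; against R: (-2)p + 10(1−p) = −12p + 10.
Setting these equal: 8p − 3 = −12p + 10 ⇒ 20p = 13 ⇒ p = 13/20, and the value is (8)·(13/20) − 3 = 11/5.
For Player 2: with q = P(L), equating T's and B's payoffs gives 7q − 2 = −13q + 10 ⇒ q = 3/5.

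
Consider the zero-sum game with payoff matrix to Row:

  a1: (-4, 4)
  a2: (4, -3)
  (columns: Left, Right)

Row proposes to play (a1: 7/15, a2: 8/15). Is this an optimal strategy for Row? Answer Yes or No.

Yes

Against Left this mix gives (7/15)·(-4) + (8/15)·4 = 4/15.
Against Right this mix gives (7/15)·4 + (8/15)·(-3) = 4/15.
All of Column's active replies (Left, Right) yield 4/15, and no column does worse for Row. The mix makes Column indifferent and guarantees 4/15, so it is optimal.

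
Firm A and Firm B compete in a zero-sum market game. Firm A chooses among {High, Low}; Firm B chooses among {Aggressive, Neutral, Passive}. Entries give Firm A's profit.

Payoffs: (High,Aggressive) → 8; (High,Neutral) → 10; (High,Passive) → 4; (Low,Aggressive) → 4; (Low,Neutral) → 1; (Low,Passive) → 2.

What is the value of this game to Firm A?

Row minima: High → 4, Low → 1; maximin = 4.
Column maxima: Aggressive → 8, Neutral → 10, Passive → 4; minimax = 4.
Since maximin = minimax = 4, there is a saddle point and the value is 4.

4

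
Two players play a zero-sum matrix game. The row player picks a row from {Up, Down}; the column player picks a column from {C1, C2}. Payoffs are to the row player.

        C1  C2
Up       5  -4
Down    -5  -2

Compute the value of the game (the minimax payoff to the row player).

Row minima: Up → -4, Down → -5; maximin = -4.
Column maxima: C1 → 5, C2 → -2; minimax = -2.
-4 ≠ -2, so there is no saddle point; optimal play is mixed.
Let the row player play Up with probability p. Expected payoff against C1: 5p + (-5)(1−p) = 10p − 5; against C2: (-4)p + (-2)(1−p) = −2p − 2.
Setting these equal: 10p − 5 = −2p − 2 ⇒ 12p = 3 ⇒ p = 1/4, and the value is (10)·(1/4) − 5 = -5/2.
For the column player: with q = P(C1), equating Up's and Down's payoffs gives 9q − 4 = −3q − 2 ⇒ q = 1/6.

-5/2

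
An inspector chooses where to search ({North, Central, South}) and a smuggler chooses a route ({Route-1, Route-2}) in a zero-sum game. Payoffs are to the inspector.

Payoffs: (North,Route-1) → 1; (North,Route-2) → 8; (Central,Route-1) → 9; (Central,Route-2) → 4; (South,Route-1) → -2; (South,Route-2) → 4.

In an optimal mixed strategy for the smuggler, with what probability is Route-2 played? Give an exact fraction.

2/3

Row minima: North → 1, Central → 4, South → -2; maximin = 4.
Column maxima: Route-1 → 9, Route-2 → 8; minimax = 8.
4 ≠ 8, so there is no saddle point; optimal play is mixed.
South is strictly dominated by North, so the inspector never plays it.
On the remaining 2×2 (North, Central vs Route-1, Route-2):
Let the inspector play North with probability p. Expected payoff against Route-1: 1p + 9(1−p) = −8p + 9; against Route-2: 8p + 4(1−p) = 4p + 4.
Setting these equal: −8p + 9 = 4p + 4 ⇒ −12p = -5 ⇒ p = 5/12, and the value is (-8)·(5/12) + 9 = 17/3.
For the smuggler: with q = P(Route-1), equating North's and Central's payoffs gives −7q + 8 = 5q + 4 ⇒ q = 1/3.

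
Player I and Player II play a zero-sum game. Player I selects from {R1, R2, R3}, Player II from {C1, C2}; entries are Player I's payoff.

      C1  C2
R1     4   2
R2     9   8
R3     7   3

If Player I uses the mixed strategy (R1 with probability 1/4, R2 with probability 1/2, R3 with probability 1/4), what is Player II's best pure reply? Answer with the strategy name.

C2

If Player II plays C1, Player I's expected payoff is (1/4)·4 + (1/2)·9 + (1/4)·7 = 29/4.
If Player II plays C2, Player I's expected payoff is (1/4)·2 + (1/2)·8 + (1/4)·3 = 21/4.
Player II minimizes Player I's payoff; the smallest is 21/4, so the best response is C2.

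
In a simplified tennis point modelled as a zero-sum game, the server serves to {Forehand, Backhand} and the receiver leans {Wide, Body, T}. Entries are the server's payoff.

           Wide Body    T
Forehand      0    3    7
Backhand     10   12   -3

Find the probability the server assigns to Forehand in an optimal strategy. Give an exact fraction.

13/20

Row minima: Forehand → 0, Backhand → -3; maximin = 0.
Column maxima: Wide → 10, Body → 12, T → 7; minimax = 7.
0 ≠ 7, so there is no saddle point; optimal play is mixed.
Body is strictly dominated by Wide (it gives the server strictly more in every row), so the receiver never plays it.
On the remaining 2×2 (Forehand, Backhand vs Wide, T):
Let the server play Forehand with probability p. Expected payoff against Wide: 0p + 10(1−p) = −10p + 10; against T: 7p + (-3)(1−p) = 10p − 3.
Setting these equal: −10p + 10 = 10p − 3 ⇒ −20p = -13 ⇒ p = 13/20, and the value is (-10)·(13/20) + 10 = 7/2.
For the receiver: with q = P(Wide), equating Forehand's and Backhand's payoffs gives −7q + 7 = 13q − 3 ⇒ q = 1/2.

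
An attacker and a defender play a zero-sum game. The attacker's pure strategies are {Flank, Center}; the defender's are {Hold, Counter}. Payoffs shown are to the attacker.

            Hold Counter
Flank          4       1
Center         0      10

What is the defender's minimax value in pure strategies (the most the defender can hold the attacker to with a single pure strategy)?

4

Column maxima: Hold → 4, Counter → 10.
The smallest of these is 4.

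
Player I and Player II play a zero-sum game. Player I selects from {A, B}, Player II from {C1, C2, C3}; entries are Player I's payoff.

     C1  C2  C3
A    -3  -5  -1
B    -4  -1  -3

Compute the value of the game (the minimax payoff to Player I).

-17/5

Row minima: A → -5, B → -4; maximin = -4.
Column maxima: C1 → -3, C2 → -1, C3 → -1; minimax = -3.
-4 ≠ -3, so there is no saddle point; optimal play is mixed.
C3 is strictly dominated by C1 (it gives Player I strictly more in every row), so Player II never plays it.
On the remaining 2×2 (A, B vs C1, C2):
Let Player I play A with probability p. Expected payoff against C1: (-3)p + (-4)(1−p) = p − 4; against C2: (-5)p + (-1)(1−p) = −4p − 1.
Setting these equal: p − 4 = −4p − 1 ⇒ 5p = 3 ⇒ p = 3/5, and the value is (1)·(3/5) − 4 = -17/5.
For Player II: with q = P(C1), equating A's and B's payoffs gives 2q − 5 = −3q − 1 ⇒ q = 4/5.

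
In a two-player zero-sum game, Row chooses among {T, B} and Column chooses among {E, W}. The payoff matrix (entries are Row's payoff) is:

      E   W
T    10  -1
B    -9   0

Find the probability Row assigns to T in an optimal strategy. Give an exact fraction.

Row minima: T → -1, B → -9; maximin = -1.
Column maxima: E → 10, W → 0; minimax = 0.
-1 ≠ 0, so there is no saddle point; optimal play is mixed.
Let Row play T with probability p. Expected payoff against E: 10p + (-9)(1−p) = 19p − 9; against W: (-1)p + 0(1−p) = −p.
Setting these equal: 19p − 9 = −p ⇒ 20p = 9 ⇒ p = 9/20, and the value is (19)·(9/20) − 9 = -9/20.
For Column: with q = P(E), equating T's and B's payoffs gives 11q − 1 = −9q ⇒ q = 1/20.

9/20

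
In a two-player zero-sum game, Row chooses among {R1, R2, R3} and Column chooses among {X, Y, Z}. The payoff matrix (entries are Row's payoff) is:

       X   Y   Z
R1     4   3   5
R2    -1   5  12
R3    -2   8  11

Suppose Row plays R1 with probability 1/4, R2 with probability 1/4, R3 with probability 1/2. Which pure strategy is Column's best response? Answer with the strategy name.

If Column plays X, Row's expected payoff is (1/4)·4 + (1/4)·(-1) + (1/2)·(-2) = -1/4.
If Column plays Y, Row's expected payoff is (1/4)·3 + (1/4)·5 + (1/2)·8 = 6.
If Column plays Z, Row's expected payoff is (1/4)·5 + (1/4)·12 + (1/2)·11 = 39/4.
Column minimizes Row's payoff; the smallest is -1/4, so the best response is X.

X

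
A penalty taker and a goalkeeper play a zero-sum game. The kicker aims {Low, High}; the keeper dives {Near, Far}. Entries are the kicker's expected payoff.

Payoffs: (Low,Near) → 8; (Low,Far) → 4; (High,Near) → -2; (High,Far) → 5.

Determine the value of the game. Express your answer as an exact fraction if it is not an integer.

48/11

Row minima: Low → 4, High → -2; maximin = 4.
Column maxima: Near → 8, Far → 5; minimax = 5.
4 ≠ 5, so there is no saddle point; optimal play is mixed.
Let the kicker play Low with probability p. Expected payoff against Near: 8p + (-2)(1−p) = 10p − 2; against Far: 4p + 5(1−p) = −p + 5.
Setting these equal: 10p − 2 = −p + 5 ⇒ 11p = 7 ⇒ p = 7/11, and the value is (10)·(7/11) − 2 = 48/11.
For the keeper: with q = P(Near), equating Low's and High's payoffs gives 4q + 4 = −7q + 5 ⇒ q = 1/11.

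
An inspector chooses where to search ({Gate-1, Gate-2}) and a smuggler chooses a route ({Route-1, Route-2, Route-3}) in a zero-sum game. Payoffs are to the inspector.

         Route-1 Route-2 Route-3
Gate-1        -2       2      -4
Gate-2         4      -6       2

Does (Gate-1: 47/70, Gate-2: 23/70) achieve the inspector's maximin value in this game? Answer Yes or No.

No

Against Route-1 this mix gives (47/70)·(-2) + (23/70)·4 = -1/35.
Against Route-2 this mix gives (47/70)·2 + (23/70)·(-6) = -22/35.
Against Route-3 this mix gives (47/70)·(-4) + (23/70)·2 = -71/35.
The smuggler will play Route-3, holding the inspector to -71/35. Shifting weight toward the row that does better against Route-3 would raise this floor (the equalizing mix achieves -10/7 against both Route-3 and Route-2), so the proposed strategy is not optimal.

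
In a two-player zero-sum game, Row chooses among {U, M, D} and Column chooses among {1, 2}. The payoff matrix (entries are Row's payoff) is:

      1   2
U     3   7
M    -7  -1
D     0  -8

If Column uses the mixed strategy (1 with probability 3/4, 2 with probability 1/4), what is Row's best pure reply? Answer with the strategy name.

U

Expected payoff of U: (3/4)·3 + (1/4)·7 = 4.
Expected payoff of M: (3/4)·(-7) + (1/4)·(-1) = -11/2.
Expected payoff of D: (3/4)·0 + (1/4)·(-8) = -2.
The largest is 4, so Row's best response is U.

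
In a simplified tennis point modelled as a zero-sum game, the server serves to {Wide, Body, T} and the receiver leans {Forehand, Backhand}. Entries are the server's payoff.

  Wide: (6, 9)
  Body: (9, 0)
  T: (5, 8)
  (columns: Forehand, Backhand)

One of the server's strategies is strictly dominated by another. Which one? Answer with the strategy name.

T

Wide gives a strictly higher payoff than T against every column: 6 > 5, 9 > 8.
So T is strictly dominated and the server never plays it.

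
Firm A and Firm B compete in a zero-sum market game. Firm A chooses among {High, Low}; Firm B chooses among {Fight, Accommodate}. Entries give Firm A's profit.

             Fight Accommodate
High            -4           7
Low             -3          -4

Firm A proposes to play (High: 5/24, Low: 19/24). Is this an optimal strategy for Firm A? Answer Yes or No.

Against Fight this mix gives (5/24)·(-4) + (19/24)·(-3) = -77/24.
Against Accommodate this mix gives (5/24)·7 + (19/24)·(-4) = -41/24.
Firm B will play Fight, holding Firm A to -77/24. Shifting weight toward the row that does better against Fight would raise this floor (the equalizing mix achieves -37/12 against both Fight and Accommodate), so the proposed strategy is not optimal.

No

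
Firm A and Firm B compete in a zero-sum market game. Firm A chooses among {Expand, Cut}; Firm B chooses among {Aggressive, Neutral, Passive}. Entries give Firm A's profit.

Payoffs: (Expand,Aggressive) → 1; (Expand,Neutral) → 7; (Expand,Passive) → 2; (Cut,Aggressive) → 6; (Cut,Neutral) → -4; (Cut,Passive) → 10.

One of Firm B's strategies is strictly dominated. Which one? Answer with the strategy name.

Passive

Aggressive holds Firm A's payoff strictly below Passive in every row: 1 < 2, 6 < 10.
So Passive is strictly dominated for Firm B.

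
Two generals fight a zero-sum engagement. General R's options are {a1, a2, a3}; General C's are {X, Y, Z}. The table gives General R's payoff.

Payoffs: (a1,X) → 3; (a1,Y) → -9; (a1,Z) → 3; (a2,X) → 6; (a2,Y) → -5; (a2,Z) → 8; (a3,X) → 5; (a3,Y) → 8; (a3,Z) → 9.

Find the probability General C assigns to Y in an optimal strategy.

1/14

Row minima: a1 → -9, a2 → -5, a3 → 5; maximin = 5.
Column maxima: X → 6, Y → 8, Z → 9; minimax = 6.
5 ≠ 6, so there is no saddle point; optimal play is mixed.
a1 is strictly dominated by a2, so General R never plays it.
With a1 eliminated, Z is strictly dominated by X (it gives General R strictly more in every remaining row), so General C never plays it.
On the remaining 2×2 (a2, a3 vs X, Y):
Let General R play a2 with probability p. Expected payoff against X: 6p + 5(1−p) = p + 5; against Y: (-5)p + 8(1−p) = −13p + 8.
Setting these equal: p + 5 = −13p + 8 ⇒ 14p = 3 ⇒ p = 3/14, and the value is (1)·(3/14) + 5 = 73/14.
For General C: with q = P(X), equating a2's and a3's payoffs gives 11q − 5 = −3q + 8 ⇒ q = 13/14.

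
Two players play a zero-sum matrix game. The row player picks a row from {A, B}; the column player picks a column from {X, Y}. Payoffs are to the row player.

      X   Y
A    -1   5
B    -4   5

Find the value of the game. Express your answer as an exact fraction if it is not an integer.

Row minima: A → -1, B → -4; maximin = -1.
Column maxima: X → -1, Y → 5; minimax = -1.
Since maximin = minimax = -1, there is a saddle point and the value is -1.

-1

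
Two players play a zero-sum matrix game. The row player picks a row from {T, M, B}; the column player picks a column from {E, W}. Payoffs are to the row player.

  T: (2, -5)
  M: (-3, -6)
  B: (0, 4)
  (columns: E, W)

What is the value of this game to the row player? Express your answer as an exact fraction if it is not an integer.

8/11

Row minima: T → -5, M → -6, B → 0; maximin = 0.
Column maxima: E → 2, W → 4; minimax = 2.
0 ≠ 2, so there is no saddle point; optimal play is mixed.
M is strictly dominated by T, so the row player never plays it.
On the remaining 2×2 (T, B vs E, W):
Let the row player play T with probability p. Expected payoff against E: 2p + 0(1−p) = 2p; against W: (-5)p + 4(1−p) = −9p + 4.
Setting these equal: 2p = −9p + 4 ⇒ 11p = 4 ⇒ p = 4/11, and the value is (2)·(4/11) = 8/11.
For the column player: with q = P(E), equating T's and B's payoffs gives 7q − 5 = −4q + 4 ⇒ q = 9/11.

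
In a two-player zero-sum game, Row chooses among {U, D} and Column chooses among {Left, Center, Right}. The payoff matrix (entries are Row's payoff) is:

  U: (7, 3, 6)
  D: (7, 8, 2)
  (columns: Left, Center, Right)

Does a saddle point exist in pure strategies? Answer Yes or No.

Row minima: U → 3, D → 2; maximin = 3.
Column maxima: Left → 7, Center → 8, Right → 6; minimax = 6.
3 ≠ 6, so no pure-strategy equilibrium exists.

No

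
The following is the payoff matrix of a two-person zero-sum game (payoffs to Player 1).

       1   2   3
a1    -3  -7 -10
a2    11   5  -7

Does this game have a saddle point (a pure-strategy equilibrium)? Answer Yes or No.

Yes

Row minima: a1 → -10, a2 → -7; maximin = -7.
Column maxima: 1 → 11, 2 → 5, 3 → -7; minimax = -7.
maximin = minimax = -7, so a saddle point exists.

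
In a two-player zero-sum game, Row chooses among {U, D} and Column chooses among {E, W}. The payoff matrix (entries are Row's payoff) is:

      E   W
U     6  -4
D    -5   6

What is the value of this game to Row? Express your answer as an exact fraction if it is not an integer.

16/21

Row minima: U → -4, D → -5; maximin = -4.
Column maxima: E → 6, W → 6; minimax = 6.
-4 ≠ 6, so there is no saddle point; optimal play is mixed.
Let Row play U with probability p. Expected payoff against E: 6p + (-5)(1−p) = 11p − 5; against W: (-4)p + 6(1−p) = −10p + 6.
Setting these equal: 11p − 5 = −10p + 6 ⇒ 21p = 11 ⇒ p = 11/21, and the value is (11)·(11/21) − 5 = 16/21.
For Column: with q = P(E), equating U's and D's payoffs gives 10q − 4 = −11q + 6 ⇒ q = 10/21.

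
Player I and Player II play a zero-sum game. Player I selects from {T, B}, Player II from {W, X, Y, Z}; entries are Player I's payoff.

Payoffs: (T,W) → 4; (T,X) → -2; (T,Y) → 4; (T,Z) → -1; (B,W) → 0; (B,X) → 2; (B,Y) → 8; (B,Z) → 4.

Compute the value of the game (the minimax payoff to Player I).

1

Row minima: T → -2, B → 0; maximin = 0.
Column maxima: W → 4, X → 2, Y → 8, Z → 4; minimax = 2.
0 ≠ 2, so there is no saddle point; optimal play is mixed.
Y is strictly dominated by X (it gives Player I strictly more in every row), so Player II never plays it.
Z is strictly dominated by X (it gives Player I strictly more in every row), so Player II never plays it.
On the remaining 2×2 (T, B vs W, X):
Let Player I play T with probability p. Expected payoff against W: 4p + 0(1−p) = 4p; against X: (-2)p + 2(1−p) = −4p + 2.
Setting these equal: 4p = −4p + 2 ⇒ 8p = 2 ⇒ p = 1/4, and the value is (4)·(1/4) = 1.
For Player II: with q = P(W), equating T's and B's payoffs gives 6q − 2 = −2q + 2 ⇒ q = 1/2.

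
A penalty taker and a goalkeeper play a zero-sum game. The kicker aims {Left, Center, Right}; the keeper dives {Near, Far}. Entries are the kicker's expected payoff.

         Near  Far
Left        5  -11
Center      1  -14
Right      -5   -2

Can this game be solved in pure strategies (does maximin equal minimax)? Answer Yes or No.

Row minima: Left → -11, Center → -14, Right → -5; maximin = -5.
Column maxima: Near → 5, Far → -2; minimax = -2.
-5 ≠ -2, so no pure-strategy equilibrium exists.

No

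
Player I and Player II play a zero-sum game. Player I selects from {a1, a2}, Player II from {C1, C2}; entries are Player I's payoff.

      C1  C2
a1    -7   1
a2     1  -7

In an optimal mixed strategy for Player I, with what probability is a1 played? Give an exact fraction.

Row minima: a1 → -7, a2 → -7; maximin = -7.
Column maxima: C1 → 1, C2 → 1; minimax = 1.
-7 ≠ 1, so there is no saddle point; optimal play is mixed.
Let Player I play a1 with probability p. Expected payoff against C1: (-7)p + 1(1−p) = −8p + 1; against C2: 1p + (-7)(1−p) = 8p − 7.
Setting these equal: −8p + 1 = 8p − 7 ⇒ −16p = -8 ⇒ p = 1/2, and the value is (-8)·(1/2) + 1 = -3.
For Player II: with q = P(C1), equating a1's and a2's payoffs gives −8q + 1 = 8q − 7 ⇒ q = 1/2.

1/2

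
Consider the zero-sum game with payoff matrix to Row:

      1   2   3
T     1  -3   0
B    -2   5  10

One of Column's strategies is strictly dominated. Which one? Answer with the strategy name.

2 holds Row's payoff strictly below 3 in every row: -3 < 0, 5 < 10.
So 3 is strictly dominated for Column.

3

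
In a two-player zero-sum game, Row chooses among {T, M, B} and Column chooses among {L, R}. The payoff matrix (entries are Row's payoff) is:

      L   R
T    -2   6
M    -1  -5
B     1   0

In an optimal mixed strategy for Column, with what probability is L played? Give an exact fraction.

2/3

Row minima: T → -2, M → -5, B → 0; maximin = 0.
Column maxima: L → 1, R → 6; minimax = 1.
0 ≠ 1, so there is no saddle point; optimal play is mixed.
M is strictly dominated by B, so Row never plays it.
On the remaining 2×2 (T, B vs L, R):
Let Row play T with probability p. Expected payoff against L: (-2)p + 1(1−p) = −3p + 1; against R: 6p + 0(1−p) = 6p.
Setting these equal: −3p + 1 = 6p ⇒ −9p = -1 ⇒ p = 1/9, and the value is (-3)·(1/9) + 1 = 2/3.
For Column: with q = P(L), equating T's and B's payoffs gives −8q + 6 = q ⇒ q = 2/3.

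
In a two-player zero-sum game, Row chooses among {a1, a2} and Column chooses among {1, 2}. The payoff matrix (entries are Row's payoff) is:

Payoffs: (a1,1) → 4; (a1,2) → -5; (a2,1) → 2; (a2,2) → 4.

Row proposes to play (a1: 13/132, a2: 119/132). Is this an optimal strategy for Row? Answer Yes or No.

Against 1 this mix gives (13/132)·4 + (119/132)·2 = 145/66.
Against 2 this mix gives (13/132)·(-5) + (119/132)·4 = 137/44.
Column will play 1, holding Row to 145/66. Shifting weight toward the row that does better against 1 would raise this floor (the equalizing mix achieves 26/11 against both 1 and 2), so the proposed strategy is not optimal.

No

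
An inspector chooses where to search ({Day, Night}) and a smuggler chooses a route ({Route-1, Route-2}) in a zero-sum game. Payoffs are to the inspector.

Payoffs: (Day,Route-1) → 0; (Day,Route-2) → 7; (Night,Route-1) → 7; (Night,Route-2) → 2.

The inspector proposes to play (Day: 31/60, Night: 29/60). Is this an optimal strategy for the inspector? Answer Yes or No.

No

Against Route-1 this mix gives (31/60)·0 + (29/60)·7 = 203/60.
Against Route-2 this mix gives (31/60)·7 + (29/60)·2 = 55/12.
The smuggler will play Route-1, holding the inspector to 203/60. Shifting weight toward the row that does better against Route-1 would raise this floor (the equalizing mix achieves 49/12 against both Route-1 and Route-2), so the proposed strategy is not optimal.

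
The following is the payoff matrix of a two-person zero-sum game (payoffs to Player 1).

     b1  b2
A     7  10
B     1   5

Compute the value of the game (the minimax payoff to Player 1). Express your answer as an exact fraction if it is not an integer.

Row minima: A → 7, B → 1; maximin = 7.
Column maxima: b1 → 7, b2 → 10; minimax = 7.
Since maximin = minimax = 7, there is a saddle point and the value is 7.

7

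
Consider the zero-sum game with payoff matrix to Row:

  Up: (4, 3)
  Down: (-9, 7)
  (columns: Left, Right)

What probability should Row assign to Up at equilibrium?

16/17

Row minima: Up → 3, Down → -9; maximin = 3.
Column maxima: Left → 4, Right → 7; minimax = 4.
3 ≠ 4, so there is no saddle point; optimal play is mixed.
Let Row play Up with probability p. Expected payoff against Left: 4p + (-9)(1−p) = 13p − 9; against Right: 3p + 7(1−p) = −4p + 7.
Setting these equal: 13p − 9 = −4p + 7 ⇒ 17p = 16 ⇒ p = 16/17, and the value is (13)·(16/17) − 9 = 55/17.
For Column: with q = P(Left), equating Up's and Down's payoffs gives q + 3 = −16q + 7 ⇒ q = 4/17.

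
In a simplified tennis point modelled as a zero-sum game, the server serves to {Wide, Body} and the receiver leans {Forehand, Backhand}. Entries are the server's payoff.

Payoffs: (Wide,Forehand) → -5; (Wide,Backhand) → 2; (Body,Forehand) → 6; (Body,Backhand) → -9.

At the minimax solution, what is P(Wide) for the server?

15/22

Row minima: Wide → -5, Body → -9; maximin = -5.
Column maxima: Forehand → 6, Backhand → 2; minimax = 2.
-5 ≠ 2, so there is no saddle point; optimal play is mixed.
Let the server play Wide with probability p. Expected payoff against Forehand: (-5)p + 6(1−p) = −11p + 6; against Backhand: 2p + (-9)(1−p) = 11p − 9.
Setting these equal: −11p + 6 = 11p − 9 ⇒ −22p = -15 ⇒ p = 15/22, and the value is (-11)·(15/22) + 6 = -3/2.
For the receiver: with q = P(Forehand), equating Wide's and Body's payoffs gives −7q + 2 = 15q − 9 ⇒ q = 1/2.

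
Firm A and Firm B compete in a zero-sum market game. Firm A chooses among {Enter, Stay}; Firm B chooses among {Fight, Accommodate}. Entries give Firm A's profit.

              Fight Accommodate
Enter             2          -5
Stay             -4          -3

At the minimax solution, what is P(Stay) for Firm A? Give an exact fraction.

Row minima: Enter → -5, Stay → -4; maximin = -4.
Column maxima: Fight → 2, Accommodate → -3; minimax = -3.
-4 ≠ -3, so there is no saddle point; optimal play is mixed.
Let Firm A play Enter with probability p. Expected payoff against Fight: 2p + (-4)(1−p) = 6p − 4; against Accommodate: (-5)p + (-3)(1−p) = −2p − 3.
Setting these equal: 6p − 4 = −2p − 3 ⇒ 8p = 1 ⇒ p = 1/8, and the value is (6)·(1/8) − 4 = -13/4.
For Firm B: with q = P(Fight), equating Enter's and Stay's payoffs gives 7q − 5 = −q − 3 ⇒ q = 1/4.

7/8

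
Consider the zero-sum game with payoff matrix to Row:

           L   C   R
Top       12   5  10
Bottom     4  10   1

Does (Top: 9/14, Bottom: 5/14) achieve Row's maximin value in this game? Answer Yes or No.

Yes

Against L this mix gives (9/14)·12 + (5/14)·4 = 64/7.
Against C this mix gives (9/14)·5 + (5/14)·10 = 95/14.
Against R this mix gives (9/14)·10 + (5/14)·1 = 95/14.
All of Column's active replies (C, R) yield 95/14, and no column does worse for Row. The mix makes Column indifferent and guarantees 95/14, so it is optimal.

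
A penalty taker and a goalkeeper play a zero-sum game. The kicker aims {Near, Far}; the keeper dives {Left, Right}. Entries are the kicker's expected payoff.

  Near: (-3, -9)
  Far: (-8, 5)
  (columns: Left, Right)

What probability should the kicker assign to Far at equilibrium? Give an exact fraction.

Row minima: Near → -9, Far → -8; maximin = -8.
Column maxima: Left → -3, Right → 5; minimax = -3.
-8 ≠ -3, so there is no saddle point; optimal play is mixed.
Let the kicker play Near with probability p. Expected payoff against Left: (-3)p + (-8)(1−p) = 5p − 8; against Right: (-9)p + 5(1−p) = −14p + 5.
Setting these equal: 5p − 8 = −14p + 5 ⇒ 19p = 13 ⇒ p = 13/19, and the value is (5)·(13/19) − 8 = -87/19.
For the keeper: with q = P(Left), equating Near's and Far's payoffs gives 6q − 9 = −13q + 5 ⇒ q = 14/19.

6/19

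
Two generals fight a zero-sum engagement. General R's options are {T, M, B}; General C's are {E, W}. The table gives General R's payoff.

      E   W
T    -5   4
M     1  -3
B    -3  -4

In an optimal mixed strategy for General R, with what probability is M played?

Row minima: T → -5, M → -3, B → -4; maximin = -3.
Column maxima: E → 1, W → 4; minimax = 1.
-3 ≠ 1, so there is no saddle point; optimal play is mixed.
B is strictly dominated by M, so General R never plays it.
On the remaining 2×2 (T, M vs E, W):
Let General R play T with probability p. Expected payoff against E: (-5)p + 1(1−p) = −6p + 1; against W: 4p + (-3)(1−p) = 7p − 3.
Setting these equal: −6p + 1 = 7p − 3 ⇒ −13p = -4 ⇒ p = 4/13, and the value is (-6)·(4/13) + 1 = -11/13.
For General C: with q = P(E), equating T's and M's payoffs gives −9q + 4 = 4q − 3 ⇒ q = 7/13.

9/13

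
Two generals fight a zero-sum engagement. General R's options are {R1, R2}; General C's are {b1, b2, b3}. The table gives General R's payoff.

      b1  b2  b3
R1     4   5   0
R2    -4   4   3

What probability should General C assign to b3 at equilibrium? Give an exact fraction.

Row minima: R1 → 0, R2 → -4; maximin = 0.
Column maxima: b1 → 4, b2 → 5, b3 → 3; minimax = 3.
0 ≠ 3, so there is no saddle point; optimal play is mixed.
b2 is strictly dominated by b1 (it gives General R strictly more in every row), so General C never plays it.
On the remaining 2×2 (R1, R2 vs b1, b3):
Let General R play R1 with probability p. Expected payoff against b1: 4p + (-4)(1−p) = 8p − 4; against b3: 0p + 3(1−p) = −3p + 3.
Setting these equal: 8p − 4 = −3p + 3 ⇒ 11p = 7 ⇒ p = 7/11, and the value is (8)·(7/11) − 4 = 12/11.
For General C: with q = P(b1), equating R1's and R2's payoffs gives 4q = −7q + 3 ⇒ q = 3/11.

8/11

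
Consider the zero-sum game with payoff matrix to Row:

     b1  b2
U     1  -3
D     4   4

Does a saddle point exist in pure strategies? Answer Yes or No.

Row minima: U → -3, D → 4; maximin = 4.
Column maxima: b1 → 4, b2 → 4; minimax = 4.
maximin = minimax = 4, so a saddle point exists.

Yes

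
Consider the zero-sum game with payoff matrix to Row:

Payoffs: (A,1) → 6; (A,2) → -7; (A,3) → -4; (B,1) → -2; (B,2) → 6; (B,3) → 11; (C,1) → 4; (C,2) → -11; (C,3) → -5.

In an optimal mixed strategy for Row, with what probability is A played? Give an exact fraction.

8/21

Row minima: A → -7, B → -2, C → -11; maximin = -2.
Column maxima: 1 → 6, 2 → 6, 3 → 11; minimax = 6.
-2 ≠ 6, so there is no saddle point; optimal play is mixed.
C is strictly dominated by A, so Row never plays it.
3 is strictly dominated by 2 (it gives Row strictly more in every row), so Column never plays it.
On the remaining 2×2 (A, B vs 1, 2):
Let Row play A with probability p. Expected payoff against 1: 6p + (-2)(1−p) = 8p − 2; against 2: (-7)p + 6(1−p) = −13p + 6.
Setting these equal: 8p − 2 = −13p + 6 ⇒ 21p = 8 ⇒ p = 8/21, and the value is (8)·(8/21) − 2 = 22/21.
For Column: with q = P(1), equating A's and B's payoffs gives 13q − 7 = −8q + 6 ⇒ q = 13/21.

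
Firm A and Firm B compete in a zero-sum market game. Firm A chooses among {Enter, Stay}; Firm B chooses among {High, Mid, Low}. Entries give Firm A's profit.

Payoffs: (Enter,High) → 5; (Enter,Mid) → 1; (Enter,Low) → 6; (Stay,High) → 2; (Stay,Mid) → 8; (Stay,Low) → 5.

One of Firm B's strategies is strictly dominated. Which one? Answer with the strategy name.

High holds Firm A's payoff strictly below Low in every row: 5 < 6, 2 < 5.
So Low is strictly dominated for Firm B.

Low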